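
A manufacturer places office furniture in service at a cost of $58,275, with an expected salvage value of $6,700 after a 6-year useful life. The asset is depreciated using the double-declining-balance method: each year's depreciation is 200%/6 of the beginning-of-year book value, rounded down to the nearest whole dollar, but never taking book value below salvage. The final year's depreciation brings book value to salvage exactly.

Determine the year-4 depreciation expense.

$5,755

Depreciable base = $58,275 − $6,700 = $51,575.
Year 1: ⌊$58,275 × 200%/6⌋ = $19,425. Book value $38,850.
Year 2: ⌊$38,850 × 200%/6⌋ = $12,950. Book value $25,900.
Year 3: ⌊$25,900 × 200%/6⌋ = $8,633. Book value $17,267.
Year 4: ⌊$17,267 × 200%/6⌋ = $5,755. Book value $11,512.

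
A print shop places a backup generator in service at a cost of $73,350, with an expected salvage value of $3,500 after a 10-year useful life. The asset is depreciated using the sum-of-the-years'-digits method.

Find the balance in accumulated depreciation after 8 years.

$66,040

Depreciable base = $73,350 − $3,500 = $69,850.
Sum of the years' digits = 10+9+8+7+6+5+4+3+2+1 = 55.
Year 1: $69,850 × 10/55 = $12,700. Book value $60,650.
Year 2: $69,850 × 9/55 = $11,430. Book value $49,220.
Year 3: $69,850 × 8/55 = $10,160. Book value $39,060.
Year 4: $69,850 × 7/55 = $8,890. Book value $30,170.
Year 5: $69,850 × 6/55 = $7,620. Book value $22,550.
Year 6: $69,850 × 5/55 = $6,350. Book value $16,200.
Year 7: $69,850 × 4/55 = $5,080. Book value $11,120.
Year 8: $69,850 × 3/55 = $3,810. Book value $7,310.
Accumulated through year 8 = $73,350 − $7,310 = $66,040.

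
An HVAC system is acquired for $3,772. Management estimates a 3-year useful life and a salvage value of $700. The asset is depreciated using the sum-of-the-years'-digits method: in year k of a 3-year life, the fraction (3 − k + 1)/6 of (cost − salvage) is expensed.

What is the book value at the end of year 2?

Depreciable base = $3,772 − $700 = $3,072.
Sum of the years' digits = 3+2+1 = 6.
Year 1: $3,072 × 3/6 = $1,536. Book value $2,236.
Year 2: $3,072 × 2/6 = $1,024. Book value $1,212.

$1,212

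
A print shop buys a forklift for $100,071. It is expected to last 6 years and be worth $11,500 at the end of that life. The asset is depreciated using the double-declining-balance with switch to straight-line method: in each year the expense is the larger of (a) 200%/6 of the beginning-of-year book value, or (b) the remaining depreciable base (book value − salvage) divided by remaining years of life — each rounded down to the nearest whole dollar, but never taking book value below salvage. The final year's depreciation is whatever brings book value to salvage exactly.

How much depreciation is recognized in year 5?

Depreciable base = $100,071 − $11,500 = $88,571.
Year 1: DB = ⌊$100,071 × 200%/6⌋ = $33,357; SL = ⌊$88,571/6⌋ = $14,761 → take DB $33,357. Book value $66,714.
Year 2: DB = ⌊$66,714 × 200%/6⌋ = $22,238; SL = ⌊$55,214/5⌋ = $11,042 → take DB $22,238. Book value $44,476.
Year 3: DB = ⌊$44,476 × 200%/6⌋ = $14,825; SL = ⌊$32,976/4⌋ = $8,244 → take DB $14,825. Book value $29,651.
Year 4: DB = ⌊$29,651 × 200%/6⌋ = $9,883; SL = ⌊$18,151/3⌋ = $6,050 → take DB $9,883. Book value $19,768.
Year 5: DB = ⌊$19,768 × 200%/6⌋ = $6,589; SL = ⌊$8,268/2⌋ = $4,134 → take DB $6,589. Book value $13,179.

$6,589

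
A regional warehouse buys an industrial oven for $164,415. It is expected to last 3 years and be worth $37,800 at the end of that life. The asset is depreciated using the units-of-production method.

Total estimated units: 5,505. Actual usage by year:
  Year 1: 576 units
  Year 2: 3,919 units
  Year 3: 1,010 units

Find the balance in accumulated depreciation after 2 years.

Depreciable base = $164,415 − $37,800 = $126,615.
Rate = $126,615 / 5,505 units = $23 per unit.
Year 1: 576 × $23 = $13,248. Book value $151,167.
Year 2: 3,919 × $23 = $90,137. Book value $61,030.
Accumulated through year 2 = $164,415 − $61,030 = $103,385.

$103,385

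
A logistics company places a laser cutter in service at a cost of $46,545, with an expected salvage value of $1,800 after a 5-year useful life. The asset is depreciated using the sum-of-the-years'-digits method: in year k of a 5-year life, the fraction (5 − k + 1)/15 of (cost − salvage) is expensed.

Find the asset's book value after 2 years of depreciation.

$19,698

Depreciable base = $46,545 − $1,800 = $44,745.
Sum of the years' digits = 5+4+3+2+1 = 15.
Year 1: $44,745 × 5/15 = $14,915. Book value $31,630.
Year 2: $44,745 × 4/15 = $11,932. Book value $19,698.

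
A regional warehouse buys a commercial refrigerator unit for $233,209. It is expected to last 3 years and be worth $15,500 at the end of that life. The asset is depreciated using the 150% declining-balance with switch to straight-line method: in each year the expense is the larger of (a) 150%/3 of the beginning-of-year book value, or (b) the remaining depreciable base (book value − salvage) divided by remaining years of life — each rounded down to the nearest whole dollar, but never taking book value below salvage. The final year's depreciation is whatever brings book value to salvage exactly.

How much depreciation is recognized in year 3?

Depreciable base = $233,209 − $15,500 = $217,709.
Year 1: DB = ⌊$233,209 × 150%/3⌋ = $116,604; SL = ⌊$217,709/3⌋ = $72,569 → take DB $116,604. Book value $116,605.
Year 2: DB = ⌊$116,605 × 150%/3⌋ = $58,302; SL = ⌊$101,105/2⌋ = $50,552 → take DB $58,302. Book value $58,303.
Year 3 (final): $58,303 − $15,500 = $42,803. Book value $15,500.

$42,803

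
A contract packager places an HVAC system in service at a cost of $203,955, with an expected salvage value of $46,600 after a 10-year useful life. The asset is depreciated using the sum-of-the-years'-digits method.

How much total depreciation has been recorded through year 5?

Depreciable base = $203,955 − $46,600 = $157,355.
Sum of the years' digits = 10+9+8+7+6+5+4+3+2+1 = 55.
Year 1: $157,355 × 10/55 = $28,610. Book value $175,345.
Year 2: $157,355 × 9/55 = $25,749. Book value $149,596.
Year 3: $157,355 × 8/55 = $22,888. Book value $126,708.
Year 4: $157,355 × 7/55 = $20,027. Book value $106,681.
Year 5: $157,355 × 6/55 = $17,166. Book value $89,515.
Accumulated through year 5 = $203,955 − $89,515 = $114,440.

$114,440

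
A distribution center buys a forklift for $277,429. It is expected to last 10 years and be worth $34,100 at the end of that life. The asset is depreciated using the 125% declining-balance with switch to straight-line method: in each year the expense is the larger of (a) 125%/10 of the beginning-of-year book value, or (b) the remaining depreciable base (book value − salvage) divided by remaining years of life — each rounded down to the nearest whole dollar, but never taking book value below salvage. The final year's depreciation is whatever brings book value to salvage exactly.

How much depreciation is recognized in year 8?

$21,421

Depreciable base = $277,429 − $34,100 = $243,329.
Year 1: DB = ⌊$277,429 × 125%/10⌋ = $34,678; SL = ⌊$243,329/10⌋ = $24,332 → take DB $34,678. Book value $242,751.
Year 2: DB = ⌊$242,751 × 125%/10⌋ = $30,343; SL = ⌊$208,651/9⌋ = $23,183 → take DB $30,343. Book value $212,408.
Year 3: DB = ⌊$212,408 × 125%/10⌋ = $26,551; SL = ⌊$178,308/8⌋ = $22,288 → take DB $26,551. Book value $185,857.
Year 4: DB = ⌊$185,857 × 125%/10⌋ = $23,232; SL = ⌊$151,757/7⌋ = $21,679 → take DB $23,232. Book value $162,625.
Year 5: DB = ⌊$162,625 × 125%/10⌋ = $20,328; SL = ⌊$128,525/6⌋ = $21,420 → take SL $21,420. Book value $141,205.
Year 6: DB = ⌊$141,205 × 125%/10⌋ = $17,650; SL = ⌊$107,105/5⌋ = $21,421 → take SL $21,421. Book value $119,784.
Year 7: DB = ⌊$119,784 × 125%/10⌋ = $14,973; SL = ⌊$85,684/4⌋ = $21,421 → take SL $21,421. Book value $98,363.
Year 8: DB = ⌊$98,363 × 125%/10⌋ = $12,295; SL = ⌊$64,263/3⌋ = $21,421 → take SL $21,421. Book value $76,942.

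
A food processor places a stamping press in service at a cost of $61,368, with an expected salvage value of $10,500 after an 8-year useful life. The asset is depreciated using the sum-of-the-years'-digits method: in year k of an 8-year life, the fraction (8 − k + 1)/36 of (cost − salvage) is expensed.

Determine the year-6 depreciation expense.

Depreciable base = $61,368 − $10,500 = $50,868.
Sum of the years' digits = 8+7+6+5+4+3+2+1 = 36.
Year 1: $50,868 × 8/36 = $11,304. Book value $50,064.
Year 2: $50,868 × 7/36 = $9,891. Book value $40,173.
Year 3: $50,868 × 6/36 = $8,478. Book value $31,695.
Year 4: $50,868 × 5/36 = $7,065. Book value $24,630.
Year 5: $50,868 × 4/36 = $5,652. Book value $18,978.
Year 6: $50,868 × 3/36 = $4,239. Book value $14,739.

$4,239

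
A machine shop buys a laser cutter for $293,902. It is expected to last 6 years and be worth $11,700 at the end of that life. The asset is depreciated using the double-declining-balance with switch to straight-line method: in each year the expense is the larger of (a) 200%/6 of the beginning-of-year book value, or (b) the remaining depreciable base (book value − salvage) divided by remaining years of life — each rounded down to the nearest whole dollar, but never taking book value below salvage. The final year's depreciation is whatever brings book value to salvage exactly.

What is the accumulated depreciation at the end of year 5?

$259,024

Depreciable base = $293,902 − $11,700 = $282,202.
Year 1: DB = ⌊$293,902 × 200%/6⌋ = $97,967; SL = ⌊$282,202/6⌋ = $47,033 → take DB $97,967. Book value $195,935.
Year 2: DB = ⌊$195,935 × 200%/6⌋ = $65,311; SL = ⌊$184,235/5⌋ = $36,847 → take DB $65,311. Book value $130,624.
Year 3: DB = ⌊$130,624 × 200%/6⌋ = $43,541; SL = ⌊$118,924/4⌋ = $29,731 → take DB $43,541. Book value $87,083.
Year 4: DB = ⌊$87,083 × 200%/6⌋ = $29,027; SL = ⌊$75,383/3⌋ = $25,127 → take DB $29,027. Book value $58,056.
Year 5: DB = ⌊$58,056 × 200%/6⌋ = $19,352; SL = ⌊$46,356/2⌋ = $23,178 → take SL $23,178. Book value $34,878.
Accumulated through year 5 = $293,902 − $34,878 = $259,024.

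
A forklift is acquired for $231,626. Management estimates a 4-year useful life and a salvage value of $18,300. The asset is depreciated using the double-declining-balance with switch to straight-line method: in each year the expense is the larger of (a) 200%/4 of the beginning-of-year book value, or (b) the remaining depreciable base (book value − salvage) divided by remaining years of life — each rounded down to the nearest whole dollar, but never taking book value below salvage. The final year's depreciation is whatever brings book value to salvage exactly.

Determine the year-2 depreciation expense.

$57,906

Depreciable base = $231,626 − $18,300 = $213,326.
Year 1: DB = ⌊$231,626 × 200%/4⌋ = $115,813; SL = ⌊$213,326/4⌋ = $53,331 → take DB $115,813. Book value $115,813.
Year 2: DB = ⌊$115,813 × 200%/4⌋ = $57,906; SL = ⌊$97,513/3⌋ = $32,504 → take DB $57,906. Book value $57,907.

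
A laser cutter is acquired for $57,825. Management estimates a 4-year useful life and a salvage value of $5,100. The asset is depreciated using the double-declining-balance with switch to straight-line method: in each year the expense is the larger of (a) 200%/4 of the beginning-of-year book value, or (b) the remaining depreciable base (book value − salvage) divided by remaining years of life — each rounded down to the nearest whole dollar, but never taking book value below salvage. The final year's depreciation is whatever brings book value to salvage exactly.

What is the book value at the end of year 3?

Depreciable base = $57,825 − $5,100 = $52,725.
Year 1: DB = ⌊$57,825 × 200%/4⌋ = $28,912; SL = ⌊$52,725/4⌋ = $13,181 → take DB $28,912. Book value $28,913.
Year 2: DB = ⌊$28,913 × 200%/4⌋ = $14,456; SL = ⌊$23,813/3⌋ = $7,937 → take DB $14,456. Book value $14,457.
Year 3: DB = ⌊$14,457 × 200%/4⌋ = $7,228; SL = ⌊$9,357/2⌋ = $4,678 → take DB $7,228. Book value $7,229.

$7,229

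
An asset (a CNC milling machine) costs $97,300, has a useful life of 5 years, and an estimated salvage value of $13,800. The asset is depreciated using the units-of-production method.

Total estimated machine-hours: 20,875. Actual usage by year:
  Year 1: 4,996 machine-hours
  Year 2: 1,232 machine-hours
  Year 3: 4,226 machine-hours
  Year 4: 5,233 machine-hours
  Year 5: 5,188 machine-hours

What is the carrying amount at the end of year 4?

Depreciable base = $97,300 − $13,800 = $83,500.
Rate = $83,500 / 20,875 machine-hours = $4 per machine-hour.
Year 1: 4,996 × $4 = $19,984. Book value $77,316.
Year 2: 1,232 × $4 = $4,928. Book value $72,388.
Year 3: 4,226 × $4 = $16,904. Book value $55,484.
Year 4: 5,233 × $4 = $20,932. Book value $34,552.

$34,552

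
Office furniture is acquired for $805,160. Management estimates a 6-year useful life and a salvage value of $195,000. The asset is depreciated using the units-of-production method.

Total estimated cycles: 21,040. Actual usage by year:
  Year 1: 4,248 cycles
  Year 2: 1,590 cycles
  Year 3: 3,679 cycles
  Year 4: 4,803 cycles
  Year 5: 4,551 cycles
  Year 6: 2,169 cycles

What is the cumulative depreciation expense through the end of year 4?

$415,280

Depreciable base = $805,160 − $195,000 = $610,160.
Rate = $610,160 / 21,040 cycles = $29 per cycle.
Year 1: 4,248 × $29 = $123,192. Book value $681,968.
Year 2: 1,590 × $29 = $46,110. Book value $635,858.
Year 3: 3,679 × $29 = $106,691. Book value $529,167.
Year 4: 4,803 × $29 = $139,287. Book value $389,880.
Accumulated through year 4 = $805,160 − $389,880 = $415,280.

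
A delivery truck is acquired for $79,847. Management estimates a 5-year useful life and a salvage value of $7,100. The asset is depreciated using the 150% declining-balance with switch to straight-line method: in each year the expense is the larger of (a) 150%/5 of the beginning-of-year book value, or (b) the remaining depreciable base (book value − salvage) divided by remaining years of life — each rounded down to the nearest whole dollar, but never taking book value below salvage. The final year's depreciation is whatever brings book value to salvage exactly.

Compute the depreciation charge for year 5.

Depreciable base = $79,847 − $7,100 = $72,747.
Year 1: DB = ⌊$79,847 × 150%/5⌋ = $23,954; SL = ⌊$72,747/5⌋ = $14,549 → take DB $23,954. Book value $55,893.
Year 2: DB = ⌊$55,893 × 150%/5⌋ = $16,767; SL = ⌊$48,793/4⌋ = $12,198 → take DB $16,767. Book value $39,126.
Year 3: DB = ⌊$39,126 × 150%/5⌋ = $11,737; SL = ⌊$32,026/3⌋ = $10,675 → take DB $11,737. Book value $27,389.
Year 4: DB = ⌊$27,389 × 150%/5⌋ = $8,216; SL = ⌊$20,289/2⌋ = $10,144 → take SL $10,144. Book value $17,245.
Year 5 (final): $17,245 − $7,100 = $10,145. Book value $7,100.

$10,145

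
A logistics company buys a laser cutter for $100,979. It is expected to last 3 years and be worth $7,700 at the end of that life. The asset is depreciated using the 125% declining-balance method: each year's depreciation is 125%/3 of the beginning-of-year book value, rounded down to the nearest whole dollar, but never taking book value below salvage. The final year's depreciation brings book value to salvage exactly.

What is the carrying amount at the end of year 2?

Depreciable base = $100,979 − $7,700 = $93,279.
Year 1: ⌊$100,979 × 125%/3⌋ = $42,074. Book value $58,905.
Year 2: ⌊$58,905 × 125%/3⌋ = $24,543. Book value $34,362.

$34,362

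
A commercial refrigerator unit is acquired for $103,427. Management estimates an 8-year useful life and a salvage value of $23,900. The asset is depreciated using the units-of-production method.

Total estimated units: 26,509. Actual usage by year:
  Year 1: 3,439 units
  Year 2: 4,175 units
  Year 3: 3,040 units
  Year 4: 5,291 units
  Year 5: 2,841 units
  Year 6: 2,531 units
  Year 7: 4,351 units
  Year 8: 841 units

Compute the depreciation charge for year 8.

$2,523

Depreciable base = $103,427 − $23,900 = $79,527.
Rate = $79,527 / 26,509 units = $3 per unit.
Year 1: 3,439 × $3 = $10,317. Book value $93,110.
Year 2: 4,175 × $3 = $12,525. Book value $80,585.
Year 3: 3,040 × $3 = $9,120. Book value $71,465.
Year 4: 5,291 × $3 = $15,873. Book value $55,592.
Year 5: 2,841 × $3 = $8,523. Book value $47,069.
Year 6: 2,531 × $3 = $7,593. Book value $39,476.
Year 7: 4,351 × $3 = $13,053. Book value $26,423.
Year 8: 841 × $3 = $2,523. Book value $23,900.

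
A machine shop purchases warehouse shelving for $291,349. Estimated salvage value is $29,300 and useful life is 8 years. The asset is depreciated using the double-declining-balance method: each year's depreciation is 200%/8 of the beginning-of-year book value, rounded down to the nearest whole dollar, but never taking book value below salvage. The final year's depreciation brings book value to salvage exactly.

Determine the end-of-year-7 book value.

Depreciable base = $291,349 − $29,300 = $262,049.
Year 1: ⌊$291,349 × 200%/8⌋ = $72,837. Book value $218,512.
Year 2: ⌊$218,512 × 200%/8⌋ = $54,628. Book value $163,884.
Year 3: ⌊$163,884 × 200%/8⌋ = $40,971. Book value $122,913.
Year 4: ⌊$122,913 × 200%/8⌋ = $30,728. Book value $92,185.
Year 5: ⌊$92,185 × 200%/8⌋ = $23,046. Book value $69,139.
Year 6: ⌊$69,139 × 200%/8⌋ = $17,284. Book value $51,855.
Year 7: ⌊$51,855 × 200%/8⌋ = $12,963. Book value $38,892.

$38,892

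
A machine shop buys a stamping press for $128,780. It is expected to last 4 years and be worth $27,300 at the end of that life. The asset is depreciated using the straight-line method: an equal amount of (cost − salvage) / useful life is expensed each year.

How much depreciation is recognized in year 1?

Depreciable base = $128,780 − $27,300 = $101,480.
Annual expense = $101,480 / 4 = $25,370.

$25,370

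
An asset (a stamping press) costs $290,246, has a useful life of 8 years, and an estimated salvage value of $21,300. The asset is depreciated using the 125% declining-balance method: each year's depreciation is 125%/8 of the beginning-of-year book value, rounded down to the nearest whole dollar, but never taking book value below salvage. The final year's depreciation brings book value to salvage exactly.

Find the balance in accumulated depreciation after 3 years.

$115,901

Depreciable base = $290,246 − $21,300 = $268,946.
Year 1: ⌊$290,246 × 125%/8⌋ = $45,350. Book value $244,896.
Year 2: ⌊$244,896 × 125%/8⌋ = $38,265. Book value $206,631.
Year 3: ⌊$206,631 × 125%/8⌋ = $32,286. Book value $174,345.
Accumulated through year 3 = $290,246 − $174,345 = $115,901.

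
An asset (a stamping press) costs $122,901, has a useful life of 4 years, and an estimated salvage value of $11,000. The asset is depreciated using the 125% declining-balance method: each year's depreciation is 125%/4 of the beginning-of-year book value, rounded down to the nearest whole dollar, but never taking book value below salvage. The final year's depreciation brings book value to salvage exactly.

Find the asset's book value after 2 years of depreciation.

Depreciable base = $122,901 − $11,000 = $111,901.
Year 1: ⌊$122,901 × 125%/4⌋ = $38,406. Book value $84,495.
Year 2: ⌊$84,495 × 125%/4⌋ = $26,404. Book value $58,091.

$58,091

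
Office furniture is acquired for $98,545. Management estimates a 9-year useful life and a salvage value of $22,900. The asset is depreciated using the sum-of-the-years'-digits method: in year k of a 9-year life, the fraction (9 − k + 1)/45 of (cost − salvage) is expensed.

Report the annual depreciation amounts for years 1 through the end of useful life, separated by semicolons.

$15,129; $13,448; $11,767; $10,086; $8,405; $6,724; $5,043; $3,362; $1,681

Depreciable base = $98,545 − $22,900 = $75,645.
Sum of the years' digits = 9+8+7+6+5+4+3+2+1 = 45.
Year 1: $75,645 × 9/45 = $15,129. Book value $83,416.
Year 2: $75,645 × 8/45 = $13,448. Book value $69,968.
Year 3: $75,645 × 7/45 = $11,767. Book value $58,201.
Year 4: $75,645 × 6/45 = $10,086. Book value $48,115.
Year 5: $75,645 × 5/45 = $8,405. Book value $39,710.
Year 6: $75,645 × 4/45 = $6,724. Book value $32,986.
Year 7: $75,645 × 3/45 = $5,043. Book value $27,943.
Year 8: $75,645 × 2/45 = $3,362. Book value $24,581.
Year 9: $75,645 × 1/45 = $1,681. Book value $22,900.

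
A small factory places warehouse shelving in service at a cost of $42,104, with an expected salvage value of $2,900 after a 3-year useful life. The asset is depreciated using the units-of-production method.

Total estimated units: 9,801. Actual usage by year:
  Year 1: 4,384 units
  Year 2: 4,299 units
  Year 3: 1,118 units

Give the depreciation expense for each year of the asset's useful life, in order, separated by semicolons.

Depreciable base = $42,104 − $2,900 = $39,204.
Rate = $39,204 / 9,801 units = $4 per unit.
Year 1: 4,384 × $4 = $17,536. Book value $24,568.
Year 2: 4,299 × $4 = $17,196. Book value $7,372.
Year 3: 1,118 × $4 = $4,472. Book value $2,900.

$17,536; $17,196; $4,472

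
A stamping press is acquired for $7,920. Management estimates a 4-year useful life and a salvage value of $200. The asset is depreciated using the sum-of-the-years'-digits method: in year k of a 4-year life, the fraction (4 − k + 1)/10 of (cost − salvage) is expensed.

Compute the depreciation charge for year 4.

Depreciable base = $7,920 − $200 = $7,720.
Sum of the years' digits = 4+3+2+1 = 10.
Year 1: $7,720 × 4/10 = $3,088. Book value $4,832.
Year 2: $7,720 × 3/10 = $2,316. Book value $2,516.
Year 3: $7,720 × 2/10 = $1,544. Book value $972.
Year 4: $7,720 × 1/10 = $772. Book value $200.

$772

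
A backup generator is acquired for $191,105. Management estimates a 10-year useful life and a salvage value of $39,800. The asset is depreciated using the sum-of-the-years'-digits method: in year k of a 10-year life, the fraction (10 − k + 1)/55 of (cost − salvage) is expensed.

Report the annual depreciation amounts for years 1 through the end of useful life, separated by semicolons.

Depreciable base = $191,105 − $39,800 = $151,305.
Sum of the years' digits = 10+9+8+7+6+5+4+3+2+1 = 55.
Year 1: $151,305 × 10/55 = $27,510. Book value $163,595.
Year 2: $151,305 × 9/55 = $24,759. Book value $138,836.
Year 3: $151,305 × 8/55 = $22,008. Book value $116,828.
Year 4: $151,305 × 7/55 = $19,257. Book value $97,571.
Year 5: $151,305 × 6/55 = $16,506. Book value $81,065.
Year 6: $151,305 × 5/55 = $13,755. Book value $67,310.
Year 7: $151,305 × 4/55 = $11,004. Book value $56,306.
Year 8: $151,305 × 3/55 = $8,253. Book value $48,053.
Year 9: $151,305 × 2/55 = $5,502. Book value $42,551.
Year 10: $151,305 × 1/55 = $2,751. Book value $39,800.

$27,510; $24,759; $22,008; $19,257; $16,506; $13,755; $11,004; $8,253; $5,502; $2,751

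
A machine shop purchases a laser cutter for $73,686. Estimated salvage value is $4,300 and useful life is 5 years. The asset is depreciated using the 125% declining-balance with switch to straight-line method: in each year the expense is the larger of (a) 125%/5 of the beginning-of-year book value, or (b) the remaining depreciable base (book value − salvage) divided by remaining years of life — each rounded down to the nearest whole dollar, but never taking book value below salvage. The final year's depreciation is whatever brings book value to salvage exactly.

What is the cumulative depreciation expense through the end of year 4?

Depreciable base = $73,686 − $4,300 = $69,386.
Year 1: DB = ⌊$73,686 × 125%/5⌋ = $18,421; SL = ⌊$69,386/5⌋ = $13,877 → take DB $18,421. Book value $55,265.
Year 2: DB = ⌊$55,265 × 125%/5⌋ = $13,816; SL = ⌊$50,965/4⌋ = $12,741 → take DB $13,816. Book value $41,449.
Year 3: DB = ⌊$41,449 × 125%/5⌋ = $10,362; SL = ⌊$37,149/3⌋ = $12,383 → take SL $12,383. Book value $29,066.
Year 4: DB = ⌊$29,066 × 125%/5⌋ = $7,266; SL = ⌊$24,766/2⌋ = $12,383 → take SL $12,383. Book value $16,683.
Accumulated through year 4 = $73,686 − $16,683 = $57,003.

$57,003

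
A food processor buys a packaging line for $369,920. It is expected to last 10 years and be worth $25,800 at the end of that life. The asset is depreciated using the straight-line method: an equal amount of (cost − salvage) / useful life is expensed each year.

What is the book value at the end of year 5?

Depreciable base = $369,920 − $25,800 = $344,120.
Annual expense = $344,120 / 10 = $34,412.
End of year 1: book value $335,508.
End of year 2: book value $301,096.
End of year 3: book value $266,684.
End of year 4: book value $232,272.
End of year 5: book value $197,860.

$197,860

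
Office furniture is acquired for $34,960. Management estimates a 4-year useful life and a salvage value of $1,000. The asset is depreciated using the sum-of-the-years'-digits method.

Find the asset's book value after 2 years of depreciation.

$11,188

Depreciable base = $34,960 − $1,000 = $33,960.
Sum of the years' digits = 4+3+2+1 = 10.
Year 1: $33,960 × 4/10 = $13,584. Book value $21,376.
Year 2: $33,960 × 3/10 = $10,188. Book value $11,188.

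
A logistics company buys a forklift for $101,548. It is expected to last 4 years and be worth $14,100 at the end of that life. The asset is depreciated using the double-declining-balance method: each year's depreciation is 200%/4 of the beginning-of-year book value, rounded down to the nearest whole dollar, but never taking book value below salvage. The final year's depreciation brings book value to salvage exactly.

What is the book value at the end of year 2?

$25,387

Depreciable base = $101,548 − $14,100 = $87,448.
Year 1: ⌊$101,548 × 200%/4⌋ = $50,774. Book value $50,774.
Year 2: ⌊$50,774 × 200%/4⌋ = $25,387. Book value $25,387.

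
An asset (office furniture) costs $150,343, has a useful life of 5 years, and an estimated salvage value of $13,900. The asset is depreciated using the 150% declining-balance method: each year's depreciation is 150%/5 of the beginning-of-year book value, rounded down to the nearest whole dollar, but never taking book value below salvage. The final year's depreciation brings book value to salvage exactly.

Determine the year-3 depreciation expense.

Depreciable base = $150,343 − $13,900 = $136,443.
Year 1: ⌊$150,343 × 150%/5⌋ = $45,102. Book value $105,241.
Year 2: ⌊$105,241 × 150%/5⌋ = $31,572. Book value $73,669.
Year 3: ⌊$73,669 × 150%/5⌋ = $22,100. Book value $51,569.

$22,100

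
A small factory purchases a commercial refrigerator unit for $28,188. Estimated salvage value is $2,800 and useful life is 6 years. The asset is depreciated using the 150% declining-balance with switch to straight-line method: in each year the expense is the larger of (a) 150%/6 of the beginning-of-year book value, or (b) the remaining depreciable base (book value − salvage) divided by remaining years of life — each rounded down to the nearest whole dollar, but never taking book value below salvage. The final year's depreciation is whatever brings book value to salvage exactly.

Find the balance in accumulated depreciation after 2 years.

$12,332

Depreciable base = $28,188 − $2,800 = $25,388.
Year 1: DB = ⌊$28,188 × 150%/6⌋ = $7,047; SL = ⌊$25,388/6⌋ = $4,231 → take DB $7,047. Book value $21,141.
Year 2: DB = ⌊$21,141 × 150%/6⌋ = $5,285; SL = ⌊$18,341/5⌋ = $3,668 → take DB $5,285. Book value $15,856.
Accumulated through year 2 = $28,188 − $15,856 = $12,332.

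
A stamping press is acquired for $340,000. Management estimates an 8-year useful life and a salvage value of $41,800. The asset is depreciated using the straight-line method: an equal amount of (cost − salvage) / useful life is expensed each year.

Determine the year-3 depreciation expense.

Depreciable base = $340,000 − $41,800 = $298,200.
Annual expense = $298,200 / 8 = $37,275.

$37,275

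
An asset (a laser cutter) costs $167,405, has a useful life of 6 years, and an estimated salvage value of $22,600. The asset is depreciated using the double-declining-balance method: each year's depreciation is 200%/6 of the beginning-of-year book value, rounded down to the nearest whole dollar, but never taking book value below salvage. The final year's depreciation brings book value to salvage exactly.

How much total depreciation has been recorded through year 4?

Depreciable base = $167,405 − $22,600 = $144,805.
Year 1: ⌊$167,405 × 200%/6⌋ = $55,801. Book value $111,604.
Year 2: ⌊$111,604 × 200%/6⌋ = $37,201. Book value $74,403.
Year 3: ⌊$74,403 × 200%/6⌋ = $24,801. Book value $49,602.
Year 4: ⌊$49,602 × 200%/6⌋ = $16,534. Book value $33,068.
Accumulated through year 4 = $167,405 − $33,068 = $134,337.

$134,337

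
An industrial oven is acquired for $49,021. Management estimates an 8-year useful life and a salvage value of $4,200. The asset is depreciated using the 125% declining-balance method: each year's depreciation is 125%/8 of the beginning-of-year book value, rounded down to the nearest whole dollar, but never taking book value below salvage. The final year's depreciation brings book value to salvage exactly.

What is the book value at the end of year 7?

Depreciable base = $49,021 − $4,200 = $44,821.
Year 1: ⌊$49,021 × 125%/8⌋ = $7,659. Book value $41,362.
Year 2: ⌊$41,362 × 125%/8⌋ = $6,462. Book value $34,900.
Year 3: ⌊$34,900 × 125%/8⌋ = $5,453. Book value $29,447.
Year 4: ⌊$29,447 × 125%/8⌋ = $4,601. Book value $24,846.
Year 5: ⌊$24,846 × 125%/8⌋ = $3,882. Book value $20,964.
Year 6: ⌊$20,964 × 125%/8⌋ = $3,275. Book value $17,689.
Year 7: ⌊$17,689 × 125%/8⌋ = $2,763. Book value $14,926.

$14,926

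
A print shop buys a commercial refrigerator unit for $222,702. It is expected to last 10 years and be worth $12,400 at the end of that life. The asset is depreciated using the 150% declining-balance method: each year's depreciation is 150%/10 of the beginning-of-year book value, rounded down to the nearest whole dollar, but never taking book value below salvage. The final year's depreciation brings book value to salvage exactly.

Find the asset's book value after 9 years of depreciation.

Depreciable base = $222,702 − $12,400 = $210,302.
Year 1: ⌊$222,702 × 150%/10⌋ = $33,405. Book value $189,297.
Year 2: ⌊$189,297 × 150%/10⌋ = $28,394. Book value $160,903.
Year 3: ⌊$160,903 × 150%/10⌋ = $24,135. Book value $136,768.
Year 4: ⌊$136,768 × 150%/10⌋ = $20,515. Book value $116,253.
Year 5: ⌊$116,253 × 150%/10⌋ = $17,437. Book value $98,816.
Year 6: ⌊$98,816 × 150%/10⌋ = $14,822. Book value $83,994.
Year 7: ⌊$83,994 × 150%/10⌋ = $12,599. Book value $71,395.
Year 8: ⌊$71,395 × 150%/10⌋ = $10,709. Book value $60,686.
Year 9: ⌊$60,686 × 150%/10⌋ = $9,102. Book value $51,584.

$51,584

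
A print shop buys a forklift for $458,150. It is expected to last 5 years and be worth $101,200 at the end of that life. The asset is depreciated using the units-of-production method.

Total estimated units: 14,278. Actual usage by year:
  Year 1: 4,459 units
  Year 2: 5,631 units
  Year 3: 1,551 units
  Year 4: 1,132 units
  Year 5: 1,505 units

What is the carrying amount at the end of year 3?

Depreciable base = $458,150 − $101,200 = $356,950.
Rate = $356,950 / 14,278 units = $25 per unit.
Year 1: 4,459 × $25 = $111,475. Book value $346,675.
Year 2: 5,631 × $25 = $140,775. Book value $205,900.
Year 3: 1,551 × $25 = $38,775. Book value $167,125.

$167,125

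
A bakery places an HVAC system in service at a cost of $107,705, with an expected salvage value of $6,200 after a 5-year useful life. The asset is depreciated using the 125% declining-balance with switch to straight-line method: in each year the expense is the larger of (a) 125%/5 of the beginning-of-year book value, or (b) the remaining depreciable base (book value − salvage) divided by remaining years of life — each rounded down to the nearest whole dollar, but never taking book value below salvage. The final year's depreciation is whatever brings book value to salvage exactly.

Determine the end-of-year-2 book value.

Depreciable base = $107,705 − $6,200 = $101,505.
Year 1: DB = ⌊$107,705 × 125%/5⌋ = $26,926; SL = ⌊$101,505/5⌋ = $20,301 → take DB $26,926. Book value $80,779.
Year 2: DB = ⌊$80,779 × 125%/5⌋ = $20,194; SL = ⌊$74,579/4⌋ = $18,644 → take DB $20,194. Book value $60,585.

$60,585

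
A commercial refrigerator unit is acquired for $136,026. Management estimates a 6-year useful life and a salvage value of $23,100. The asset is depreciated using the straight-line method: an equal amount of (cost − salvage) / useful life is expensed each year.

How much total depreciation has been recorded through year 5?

Depreciable base = $136,026 − $23,100 = $112,926.
Annual expense = $112,926 / 6 = $18,821.
End of year 1: book value $117,205.
End of year 2: book value $98,384.
End of year 3: book value $79,563.
End of year 4: book value $60,742.
End of year 5: book value $41,921.
Accumulated through year 5 = $136,026 − $41,921 = $94,105.

$94,105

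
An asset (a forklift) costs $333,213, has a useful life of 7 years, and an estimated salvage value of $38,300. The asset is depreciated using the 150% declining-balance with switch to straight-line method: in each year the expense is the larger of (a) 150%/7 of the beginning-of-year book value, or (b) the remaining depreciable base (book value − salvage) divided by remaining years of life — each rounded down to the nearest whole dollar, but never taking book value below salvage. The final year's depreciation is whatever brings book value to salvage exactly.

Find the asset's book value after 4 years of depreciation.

$126,995

Depreciable base = $333,213 − $38,300 = $294,913.
Year 1: DB = ⌊$333,213 × 150%/7⌋ = $71,402; SL = ⌊$294,913/7⌋ = $42,130 → take DB $71,402. Book value $261,811.
Year 2: DB = ⌊$261,811 × 150%/7⌋ = $56,102; SL = ⌊$223,511/6⌋ = $37,251 → take DB $56,102. Book value $205,709.
Year 3: DB = ⌊$205,709 × 150%/7⌋ = $44,080; SL = ⌊$167,409/5⌋ = $33,481 → take DB $44,080. Book value $161,629.
Year 4: DB = ⌊$161,629 × 150%/7⌋ = $34,634; SL = ⌊$123,329/4⌋ = $30,832 → take DB $34,634. Book value $126,995.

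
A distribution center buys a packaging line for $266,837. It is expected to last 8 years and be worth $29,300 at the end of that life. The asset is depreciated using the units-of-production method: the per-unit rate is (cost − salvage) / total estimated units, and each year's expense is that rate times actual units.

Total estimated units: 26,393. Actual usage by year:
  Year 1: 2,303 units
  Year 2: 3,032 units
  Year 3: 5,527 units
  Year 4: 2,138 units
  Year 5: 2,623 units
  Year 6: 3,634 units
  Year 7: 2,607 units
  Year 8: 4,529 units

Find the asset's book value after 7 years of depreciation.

Depreciable base = $266,837 − $29,300 = $237,537.
Rate = $237,537 / 26,393 units = $9 per unit.
Year 1: 2,303 × $9 = $20,727. Book value $246,110.
Year 2: 3,032 × $9 = $27,288. Book value $218,822.
Year 3: 5,527 × $9 = $49,743. Book value $169,079.
Year 4: 2,138 × $9 = $19,242. Book value $149,837.
Year 5: 2,623 × $9 = $23,607. Book value $126,230.
Year 6: 3,634 × $9 = $32,706. Book value $93,524.
Year 7: 2,607 × $9 = $23,463. Book value $70,061.

$70,061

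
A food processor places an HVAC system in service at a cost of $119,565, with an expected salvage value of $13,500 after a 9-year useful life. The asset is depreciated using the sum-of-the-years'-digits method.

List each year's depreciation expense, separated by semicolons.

$21,213; $18,856; $16,499; $14,142; $11,785; $9,428; $7,071; $4,714; $2,357

Depreciable base = $119,565 − $13,500 = $106,065.
Sum of the years' digits = 9+8+7+6+5+4+3+2+1 = 45.
Year 1: $106,065 × 9/45 = $21,213. Book value $98,352.
Year 2: $106,065 × 8/45 = $18,856. Book value $79,496.
Year 3: $106,065 × 7/45 = $16,499. Book value $62,997.
Year 4: $106,065 × 6/45 = $14,142. Book value $48,855.
Year 5: $106,065 × 5/45 = $11,785. Book value $37,070.
Year 6: $106,065 × 4/45 = $9,428. Book value $27,642.
Year 7: $106,065 × 3/45 = $7,071. Book value $20,571.
Year 8: $106,065 × 2/45 = $4,714. Book value $15,857.
Year 9: $106,065 × 1/45 = $2,357. Book value $13,500.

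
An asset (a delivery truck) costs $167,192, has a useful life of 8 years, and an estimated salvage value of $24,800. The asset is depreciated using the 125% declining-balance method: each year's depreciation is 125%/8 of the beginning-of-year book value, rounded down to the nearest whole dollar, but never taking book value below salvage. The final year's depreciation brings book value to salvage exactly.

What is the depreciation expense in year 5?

$13,240

Depreciable base = $167,192 − $24,800 = $142,392.
Year 1: ⌊$167,192 × 125%/8⌋ = $26,123. Book value $141,069.
Year 2: ⌊$141,069 × 125%/8⌋ = $22,042. Book value $119,027.
Year 3: ⌊$119,027 × 125%/8⌋ = $18,597. Book value $100,430.
Year 4: ⌊$100,430 × 125%/8⌋ = $15,692. Book value $84,738.
Year 5: ⌊$84,738 × 125%/8⌋ = $13,240. Book value $71,498.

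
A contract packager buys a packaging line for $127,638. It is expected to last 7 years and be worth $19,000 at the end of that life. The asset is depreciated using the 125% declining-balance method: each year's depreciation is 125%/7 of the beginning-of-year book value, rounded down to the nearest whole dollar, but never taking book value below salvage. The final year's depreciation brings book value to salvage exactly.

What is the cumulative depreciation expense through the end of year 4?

Depreciable base = $127,638 − $19,000 = $108,638.
Year 1: ⌊$127,638 × 125%/7⌋ = $22,792. Book value $104,846.
Year 2: ⌊$104,846 × 125%/7⌋ = $18,722. Book value $86,124.
Year 3: ⌊$86,124 × 125%/7⌋ = $15,379. Book value $70,745.
Year 4: ⌊$70,745 × 125%/7⌋ = $12,633. Book value $58,112.
Accumulated through year 4 = $127,638 − $58,112 = $69,526.

$69,526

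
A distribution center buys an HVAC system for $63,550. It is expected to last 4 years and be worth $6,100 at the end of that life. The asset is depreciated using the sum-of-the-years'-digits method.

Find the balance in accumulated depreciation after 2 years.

Depreciable base = $63,550 − $6,100 = $57,450.
Sum of the years' digits = 4+3+2+1 = 10.
Year 1: $57,450 × 4/10 = $22,980. Book value $40,570.
Year 2: $57,450 × 3/10 = $17,235. Book value $23,335.
Accumulated through year 2 = $63,550 − $23,335 = $40,215.

$40,215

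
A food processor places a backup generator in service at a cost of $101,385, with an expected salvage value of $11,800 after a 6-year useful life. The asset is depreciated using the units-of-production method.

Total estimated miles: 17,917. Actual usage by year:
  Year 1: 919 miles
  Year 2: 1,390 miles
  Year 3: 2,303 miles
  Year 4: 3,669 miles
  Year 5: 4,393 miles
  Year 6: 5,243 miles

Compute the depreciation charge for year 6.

Depreciable base = $101,385 − $11,800 = $89,585.
Rate = $89,585 / 17,917 miles = $5 per mile.
Year 1: 919 × $5 = $4,595. Book value $96,790.
Year 2: 1,390 × $5 = $6,950. Book value $89,840.
Year 3: 2,303 × $5 = $11,515. Book value $78,325.
Year 4: 3,669 × $5 = $18,345. Book value $59,980.
Year 5: 4,393 × $5 = $21,965. Book value $38,015.
Year 6: 5,243 × $5 = $26,215. Book value $11,800.

$26,215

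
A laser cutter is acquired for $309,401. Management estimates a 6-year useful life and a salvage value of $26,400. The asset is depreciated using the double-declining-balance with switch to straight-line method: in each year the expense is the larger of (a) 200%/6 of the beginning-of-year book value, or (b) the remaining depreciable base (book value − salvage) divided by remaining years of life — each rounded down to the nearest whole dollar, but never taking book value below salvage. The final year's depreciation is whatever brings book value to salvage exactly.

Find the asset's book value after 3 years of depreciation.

$91,675

Depreciable base = $309,401 − $26,400 = $283,001.
Year 1: DB = ⌊$309,401 × 200%/6⌋ = $103,133; SL = ⌊$283,001/6⌋ = $47,166 → take DB $103,133. Book value $206,268.
Year 2: DB = ⌊$206,268 × 200%/6⌋ = $68,756; SL = ⌊$179,868/5⌋ = $35,973 → take DB $68,756. Book value $137,512.
Year 3: DB = ⌊$137,512 × 200%/6⌋ = $45,837; SL = ⌊$111,112/4⌋ = $27,778 → take DB $45,837. Book value $91,675.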